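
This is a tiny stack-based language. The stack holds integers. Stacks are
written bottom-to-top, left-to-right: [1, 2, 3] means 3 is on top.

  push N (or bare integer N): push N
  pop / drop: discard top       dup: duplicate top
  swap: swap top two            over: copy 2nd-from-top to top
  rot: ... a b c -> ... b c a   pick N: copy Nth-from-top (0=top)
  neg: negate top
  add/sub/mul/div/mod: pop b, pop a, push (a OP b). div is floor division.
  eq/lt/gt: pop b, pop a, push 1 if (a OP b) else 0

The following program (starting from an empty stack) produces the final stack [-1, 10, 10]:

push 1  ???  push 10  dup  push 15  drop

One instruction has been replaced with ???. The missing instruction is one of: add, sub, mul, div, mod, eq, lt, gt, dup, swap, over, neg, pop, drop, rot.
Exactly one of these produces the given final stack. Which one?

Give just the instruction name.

Answer: neg

Derivation:
Stack before ???: [1]
Stack after ???:  [-1]
The instruction that transforms [1] -> [-1] is: neg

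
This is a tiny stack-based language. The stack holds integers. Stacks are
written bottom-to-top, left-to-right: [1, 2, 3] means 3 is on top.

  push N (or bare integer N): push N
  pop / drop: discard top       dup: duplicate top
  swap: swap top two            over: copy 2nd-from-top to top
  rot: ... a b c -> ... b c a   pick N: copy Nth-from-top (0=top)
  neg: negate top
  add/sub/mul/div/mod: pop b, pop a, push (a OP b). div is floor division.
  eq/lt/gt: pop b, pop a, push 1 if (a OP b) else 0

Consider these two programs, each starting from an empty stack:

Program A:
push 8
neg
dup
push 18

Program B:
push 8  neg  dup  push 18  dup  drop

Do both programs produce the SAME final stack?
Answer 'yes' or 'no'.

Program A trace:
  After 'push 8': [8]
  After 'neg': [-8]
  After 'dup': [-8, -8]
  After 'push 18': [-8, -8, 18]
Program A final stack: [-8, -8, 18]

Program B trace:
  After 'push 8': [8]
  After 'neg': [-8]
  After 'dup': [-8, -8]
  After 'push 18': [-8, -8, 18]
  After 'dup': [-8, -8, 18, 18]
  After 'drop': [-8, -8, 18]
Program B final stack: [-8, -8, 18]
Same: yes

Answer: yes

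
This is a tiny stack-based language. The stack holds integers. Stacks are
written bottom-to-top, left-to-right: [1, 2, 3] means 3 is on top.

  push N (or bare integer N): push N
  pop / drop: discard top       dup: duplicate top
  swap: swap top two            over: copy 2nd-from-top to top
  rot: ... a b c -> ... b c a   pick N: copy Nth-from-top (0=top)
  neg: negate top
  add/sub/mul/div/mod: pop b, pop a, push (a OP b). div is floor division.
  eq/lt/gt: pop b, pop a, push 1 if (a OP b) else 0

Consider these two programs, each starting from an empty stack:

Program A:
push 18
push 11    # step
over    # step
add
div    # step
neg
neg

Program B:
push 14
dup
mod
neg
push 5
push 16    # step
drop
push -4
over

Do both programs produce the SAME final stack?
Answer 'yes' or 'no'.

Answer: no

Derivation:
Program A trace:
  After 'push 18': [18]
  After 'push 11': [18, 11]
  After 'over': [18, 11, 18]
  After 'add': [18, 29]
  After 'div': [0]
  After 'neg': [0]
  After 'neg': [0]
Program A final stack: [0]

Program B trace:
  After 'push 14': [14]
  After 'dup': [14, 14]
  After 'mod': [0]
  After 'neg': [0]
  After 'push 5': [0, 5]
  After 'push 16': [0, 5, 16]
  After 'drop': [0, 5]
  After 'push -4': [0, 5, -4]
  After 'over': [0, 5, -4, 5]
Program B final stack: [0, 5, -4, 5]
Same: no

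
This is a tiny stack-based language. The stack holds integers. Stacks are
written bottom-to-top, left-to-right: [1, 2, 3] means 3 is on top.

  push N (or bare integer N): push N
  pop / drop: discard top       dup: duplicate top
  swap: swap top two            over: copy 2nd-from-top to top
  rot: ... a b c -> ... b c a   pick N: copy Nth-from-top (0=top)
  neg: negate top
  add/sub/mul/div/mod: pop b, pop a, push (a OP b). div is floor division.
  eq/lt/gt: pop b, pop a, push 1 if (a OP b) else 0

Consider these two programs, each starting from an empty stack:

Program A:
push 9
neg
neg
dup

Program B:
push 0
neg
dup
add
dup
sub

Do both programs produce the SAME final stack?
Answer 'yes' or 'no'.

Answer: no

Derivation:
Program A trace:
  After 'push 9': [9]
  After 'neg': [-9]
  After 'neg': [9]
  After 'dup': [9, 9]
Program A final stack: [9, 9]

Program B trace:
  After 'push 0': [0]
  After 'neg': [0]
  After 'dup': [0, 0]
  After 'add': [0]
  After 'dup': [0, 0]
  After 'sub': [0]
Program B final stack: [0]
Same: no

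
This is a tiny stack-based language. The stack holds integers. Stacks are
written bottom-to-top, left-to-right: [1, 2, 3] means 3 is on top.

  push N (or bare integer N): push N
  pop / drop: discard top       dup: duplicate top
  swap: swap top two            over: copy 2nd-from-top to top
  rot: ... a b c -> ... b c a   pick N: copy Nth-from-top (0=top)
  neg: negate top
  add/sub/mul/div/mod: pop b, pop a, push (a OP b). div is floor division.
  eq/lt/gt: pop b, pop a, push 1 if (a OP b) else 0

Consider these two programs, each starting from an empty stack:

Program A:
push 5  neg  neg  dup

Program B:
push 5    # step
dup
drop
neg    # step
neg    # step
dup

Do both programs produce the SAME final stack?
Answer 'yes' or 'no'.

Answer: yes

Derivation:
Program A trace:
  After 'push 5': [5]
  After 'neg': [-5]
  After 'neg': [5]
  After 'dup': [5, 5]
Program A final stack: [5, 5]

Program B trace:
  After 'push 5': [5]
  After 'dup': [5, 5]
  After 'drop': [5]
  After 'neg': [-5]
  After 'neg': [5]
  After 'dup': [5, 5]
Program B final stack: [5, 5]
Same: yes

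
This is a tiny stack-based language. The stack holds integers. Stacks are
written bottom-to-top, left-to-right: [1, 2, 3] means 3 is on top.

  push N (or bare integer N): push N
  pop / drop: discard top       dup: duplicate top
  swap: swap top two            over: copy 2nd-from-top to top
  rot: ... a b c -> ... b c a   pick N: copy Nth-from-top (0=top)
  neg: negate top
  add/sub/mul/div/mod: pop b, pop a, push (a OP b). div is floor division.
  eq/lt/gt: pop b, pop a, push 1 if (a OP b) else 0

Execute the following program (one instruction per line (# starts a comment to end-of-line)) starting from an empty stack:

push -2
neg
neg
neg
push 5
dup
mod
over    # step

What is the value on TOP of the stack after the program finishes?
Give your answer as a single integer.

Answer: 2

Derivation:
After 'push -2': [-2]
After 'neg': [2]
After 'neg': [-2]
After 'neg': [2]
After 'push 5': [2, 5]
After 'dup': [2, 5, 5]
After 'mod': [2, 0]
After 'over': [2, 0, 2]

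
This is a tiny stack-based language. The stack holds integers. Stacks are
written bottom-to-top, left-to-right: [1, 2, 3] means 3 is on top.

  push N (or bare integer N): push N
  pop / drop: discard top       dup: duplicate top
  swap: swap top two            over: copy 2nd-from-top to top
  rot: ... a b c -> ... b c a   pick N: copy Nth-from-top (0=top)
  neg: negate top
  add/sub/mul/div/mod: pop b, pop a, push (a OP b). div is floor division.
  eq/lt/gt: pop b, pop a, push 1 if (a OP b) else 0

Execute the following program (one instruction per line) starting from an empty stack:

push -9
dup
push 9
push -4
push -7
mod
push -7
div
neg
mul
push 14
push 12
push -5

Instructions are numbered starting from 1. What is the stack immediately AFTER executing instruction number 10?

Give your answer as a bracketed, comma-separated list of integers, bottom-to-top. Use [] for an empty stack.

Step 1 ('push -9'): [-9]
Step 2 ('dup'): [-9, -9]
Step 3 ('push 9'): [-9, -9, 9]
Step 4 ('push -4'): [-9, -9, 9, -4]
Step 5 ('push -7'): [-9, -9, 9, -4, -7]
Step 6 ('mod'): [-9, -9, 9, -4]
Step 7 ('push -7'): [-9, -9, 9, -4, -7]
Step 8 ('div'): [-9, -9, 9, 0]
Step 9 ('neg'): [-9, -9, 9, 0]
Step 10 ('mul'): [-9, -9, 0]

Answer: [-9, -9, 0]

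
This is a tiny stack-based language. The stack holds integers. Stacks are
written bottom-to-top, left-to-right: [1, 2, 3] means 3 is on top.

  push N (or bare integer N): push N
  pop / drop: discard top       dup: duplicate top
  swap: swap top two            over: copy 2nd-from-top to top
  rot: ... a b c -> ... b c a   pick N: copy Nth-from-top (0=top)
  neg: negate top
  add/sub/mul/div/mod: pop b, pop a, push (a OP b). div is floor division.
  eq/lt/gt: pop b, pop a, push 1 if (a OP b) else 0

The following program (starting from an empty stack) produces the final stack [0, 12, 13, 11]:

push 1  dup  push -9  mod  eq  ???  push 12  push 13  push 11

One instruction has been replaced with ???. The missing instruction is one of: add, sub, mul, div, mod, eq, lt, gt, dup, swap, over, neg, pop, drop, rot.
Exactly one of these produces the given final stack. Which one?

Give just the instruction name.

Stack before ???: [0]
Stack after ???:  [0]
The instruction that transforms [0] -> [0] is: neg

Answer: neg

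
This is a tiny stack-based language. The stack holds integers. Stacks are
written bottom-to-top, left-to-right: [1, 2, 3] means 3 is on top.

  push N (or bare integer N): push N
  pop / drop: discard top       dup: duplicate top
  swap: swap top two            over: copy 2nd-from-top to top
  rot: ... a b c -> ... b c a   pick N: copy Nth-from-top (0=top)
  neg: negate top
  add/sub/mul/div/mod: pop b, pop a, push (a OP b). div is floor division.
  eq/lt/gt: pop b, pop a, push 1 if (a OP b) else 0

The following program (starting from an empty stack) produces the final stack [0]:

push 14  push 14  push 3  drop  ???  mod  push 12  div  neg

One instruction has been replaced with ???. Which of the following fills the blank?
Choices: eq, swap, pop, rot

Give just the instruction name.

Stack before ???: [14, 14]
Stack after ???:  [14, 14]
Checking each choice:
  eq: stack underflow (need 2, have 1)
  swap: MATCH
  pop: stack underflow (need 2, have 1)
  rot: stack underflow (need 3, have 2)


Answer: swap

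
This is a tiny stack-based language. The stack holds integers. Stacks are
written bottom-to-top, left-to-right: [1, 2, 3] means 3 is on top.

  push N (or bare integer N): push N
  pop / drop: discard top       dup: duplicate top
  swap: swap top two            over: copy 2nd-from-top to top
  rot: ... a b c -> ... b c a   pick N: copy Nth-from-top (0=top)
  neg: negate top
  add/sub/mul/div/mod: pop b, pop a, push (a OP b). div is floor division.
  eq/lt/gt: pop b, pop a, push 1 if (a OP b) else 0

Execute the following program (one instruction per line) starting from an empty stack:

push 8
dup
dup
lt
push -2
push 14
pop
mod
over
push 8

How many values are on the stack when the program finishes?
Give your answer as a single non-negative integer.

After 'push 8': stack = [8] (depth 1)
After 'dup': stack = [8, 8] (depth 2)
After 'dup': stack = [8, 8, 8] (depth 3)
After 'lt': stack = [8, 0] (depth 2)
After 'push -2': stack = [8, 0, -2] (depth 3)
After 'push 14': stack = [8, 0, -2, 14] (depth 4)
After 'pop': stack = [8, 0, -2] (depth 3)
After 'mod': stack = [8, 0] (depth 2)
After 'over': stack = [8, 0, 8] (depth 3)
After 'push 8': stack = [8, 0, 8, 8] (depth 4)

Answer: 4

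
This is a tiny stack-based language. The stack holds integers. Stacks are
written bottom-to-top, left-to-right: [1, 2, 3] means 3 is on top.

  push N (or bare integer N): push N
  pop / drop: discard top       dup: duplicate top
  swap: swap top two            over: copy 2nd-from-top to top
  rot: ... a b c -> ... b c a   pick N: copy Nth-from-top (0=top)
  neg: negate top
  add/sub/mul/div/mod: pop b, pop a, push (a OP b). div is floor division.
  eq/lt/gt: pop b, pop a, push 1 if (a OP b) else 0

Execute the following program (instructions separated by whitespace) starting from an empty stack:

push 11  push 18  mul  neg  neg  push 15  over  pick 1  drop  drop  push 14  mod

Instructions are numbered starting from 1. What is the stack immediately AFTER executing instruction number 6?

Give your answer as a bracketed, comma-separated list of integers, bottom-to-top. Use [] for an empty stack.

Step 1 ('push 11'): [11]
Step 2 ('push 18'): [11, 18]
Step 3 ('mul'): [198]
Step 4 ('neg'): [-198]
Step 5 ('neg'): [198]
Step 6 ('push 15'): [198, 15]

Answer: [198, 15]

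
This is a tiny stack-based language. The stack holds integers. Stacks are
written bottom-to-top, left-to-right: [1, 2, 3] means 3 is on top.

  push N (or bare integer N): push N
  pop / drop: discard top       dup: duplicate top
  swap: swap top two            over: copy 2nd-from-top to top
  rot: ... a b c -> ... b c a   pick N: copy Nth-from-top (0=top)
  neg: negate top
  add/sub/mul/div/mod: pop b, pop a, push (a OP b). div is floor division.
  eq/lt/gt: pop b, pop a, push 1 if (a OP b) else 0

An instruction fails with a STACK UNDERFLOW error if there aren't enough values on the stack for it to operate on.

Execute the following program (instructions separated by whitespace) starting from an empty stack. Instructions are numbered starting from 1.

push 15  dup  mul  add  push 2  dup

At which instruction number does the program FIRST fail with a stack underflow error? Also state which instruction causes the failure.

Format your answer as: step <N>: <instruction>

Answer: step 4: add

Derivation:
Step 1 ('push 15'): stack = [15], depth = 1
Step 2 ('dup'): stack = [15, 15], depth = 2
Step 3 ('mul'): stack = [225], depth = 1
Step 4 ('add'): needs 2 value(s) but depth is 1 — STACK UNDERFLOW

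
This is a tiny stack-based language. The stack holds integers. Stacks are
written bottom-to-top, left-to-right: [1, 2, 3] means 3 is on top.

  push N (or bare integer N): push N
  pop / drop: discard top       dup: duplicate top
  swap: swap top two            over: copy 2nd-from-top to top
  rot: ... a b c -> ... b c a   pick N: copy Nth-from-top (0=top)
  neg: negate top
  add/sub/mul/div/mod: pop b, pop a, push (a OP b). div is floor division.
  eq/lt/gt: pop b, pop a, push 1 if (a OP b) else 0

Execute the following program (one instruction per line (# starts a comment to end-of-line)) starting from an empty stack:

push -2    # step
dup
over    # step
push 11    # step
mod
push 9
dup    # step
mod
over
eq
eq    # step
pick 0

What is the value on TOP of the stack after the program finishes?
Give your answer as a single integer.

After 'push -2': [-2]
After 'dup': [-2, -2]
After 'over': [-2, -2, -2]
After 'push 11': [-2, -2, -2, 11]
After 'mod': [-2, -2, 9]
After 'push 9': [-2, -2, 9, 9]
After 'dup': [-2, -2, 9, 9, 9]
After 'mod': [-2, -2, 9, 0]
After 'over': [-2, -2, 9, 0, 9]
After 'eq': [-2, -2, 9, 0]
After 'eq': [-2, -2, 0]
After 'pick 0': [-2, -2, 0, 0]

Answer: 0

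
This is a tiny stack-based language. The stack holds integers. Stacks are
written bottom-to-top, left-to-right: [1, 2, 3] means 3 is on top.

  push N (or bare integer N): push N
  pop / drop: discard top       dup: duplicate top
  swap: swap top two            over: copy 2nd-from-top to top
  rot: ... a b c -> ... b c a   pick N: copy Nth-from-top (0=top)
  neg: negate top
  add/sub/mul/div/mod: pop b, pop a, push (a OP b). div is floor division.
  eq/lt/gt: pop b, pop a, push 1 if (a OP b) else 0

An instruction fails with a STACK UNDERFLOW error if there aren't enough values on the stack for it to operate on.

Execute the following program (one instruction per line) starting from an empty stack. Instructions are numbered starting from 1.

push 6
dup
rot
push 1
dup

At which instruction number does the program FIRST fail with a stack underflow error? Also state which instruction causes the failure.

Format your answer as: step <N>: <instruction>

Answer: step 3: rot

Derivation:
Step 1 ('push 6'): stack = [6], depth = 1
Step 2 ('dup'): stack = [6, 6], depth = 2
Step 3 ('rot'): needs 3 value(s) but depth is 2 — STACK UNDERFLOW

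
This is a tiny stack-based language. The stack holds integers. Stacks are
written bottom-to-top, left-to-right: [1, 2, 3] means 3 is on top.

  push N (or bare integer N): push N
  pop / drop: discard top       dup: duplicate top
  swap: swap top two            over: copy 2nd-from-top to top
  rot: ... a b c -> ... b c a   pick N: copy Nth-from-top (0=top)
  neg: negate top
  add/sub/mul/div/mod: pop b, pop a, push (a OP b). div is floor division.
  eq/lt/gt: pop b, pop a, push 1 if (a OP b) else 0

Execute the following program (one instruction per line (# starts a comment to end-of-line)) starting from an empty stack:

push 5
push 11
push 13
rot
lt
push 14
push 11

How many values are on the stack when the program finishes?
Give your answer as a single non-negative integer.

After 'push 5': stack = [5] (depth 1)
After 'push 11': stack = [5, 11] (depth 2)
After 'push 13': stack = [5, 11, 13] (depth 3)
After 'rot': stack = [11, 13, 5] (depth 3)
After 'lt': stack = [11, 0] (depth 2)
After 'push 14': stack = [11, 0, 14] (depth 3)
After 'push 11': stack = [11, 0, 14, 11] (depth 4)

Answer: 4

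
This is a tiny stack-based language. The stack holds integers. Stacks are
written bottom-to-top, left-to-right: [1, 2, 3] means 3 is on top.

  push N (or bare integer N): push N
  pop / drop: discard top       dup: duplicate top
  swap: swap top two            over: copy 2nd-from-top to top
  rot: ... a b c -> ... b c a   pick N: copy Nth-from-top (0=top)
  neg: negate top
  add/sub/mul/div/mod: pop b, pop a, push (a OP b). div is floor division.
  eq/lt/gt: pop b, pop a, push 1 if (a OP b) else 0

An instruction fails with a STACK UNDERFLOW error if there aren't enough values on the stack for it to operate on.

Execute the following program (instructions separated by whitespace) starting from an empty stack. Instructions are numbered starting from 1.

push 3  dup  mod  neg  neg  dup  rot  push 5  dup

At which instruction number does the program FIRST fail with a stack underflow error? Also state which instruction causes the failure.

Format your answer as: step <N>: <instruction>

Step 1 ('push 3'): stack = [3], depth = 1
Step 2 ('dup'): stack = [3, 3], depth = 2
Step 3 ('mod'): stack = [0], depth = 1
Step 4 ('neg'): stack = [0], depth = 1
Step 5 ('neg'): stack = [0], depth = 1
Step 6 ('dup'): stack = [0, 0], depth = 2
Step 7 ('rot'): needs 3 value(s) but depth is 2 — STACK UNDERFLOW

Answer: step 7: rot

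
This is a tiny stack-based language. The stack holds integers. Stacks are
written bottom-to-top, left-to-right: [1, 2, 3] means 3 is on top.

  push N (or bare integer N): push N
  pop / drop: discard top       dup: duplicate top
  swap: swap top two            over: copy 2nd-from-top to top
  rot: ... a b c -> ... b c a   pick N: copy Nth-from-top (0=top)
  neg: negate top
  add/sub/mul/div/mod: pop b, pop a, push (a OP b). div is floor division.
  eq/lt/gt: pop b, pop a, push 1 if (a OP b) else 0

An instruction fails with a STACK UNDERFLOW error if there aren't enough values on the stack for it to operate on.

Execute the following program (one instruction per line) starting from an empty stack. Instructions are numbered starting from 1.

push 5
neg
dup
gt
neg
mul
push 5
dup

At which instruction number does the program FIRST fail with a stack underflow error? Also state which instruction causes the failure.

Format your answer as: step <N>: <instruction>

Step 1 ('push 5'): stack = [5], depth = 1
Step 2 ('neg'): stack = [-5], depth = 1
Step 3 ('dup'): stack = [-5, -5], depth = 2
Step 4 ('gt'): stack = [0], depth = 1
Step 5 ('neg'): stack = [0], depth = 1
Step 6 ('mul'): needs 2 value(s) but depth is 1 — STACK UNDERFLOW

Answer: step 6: mul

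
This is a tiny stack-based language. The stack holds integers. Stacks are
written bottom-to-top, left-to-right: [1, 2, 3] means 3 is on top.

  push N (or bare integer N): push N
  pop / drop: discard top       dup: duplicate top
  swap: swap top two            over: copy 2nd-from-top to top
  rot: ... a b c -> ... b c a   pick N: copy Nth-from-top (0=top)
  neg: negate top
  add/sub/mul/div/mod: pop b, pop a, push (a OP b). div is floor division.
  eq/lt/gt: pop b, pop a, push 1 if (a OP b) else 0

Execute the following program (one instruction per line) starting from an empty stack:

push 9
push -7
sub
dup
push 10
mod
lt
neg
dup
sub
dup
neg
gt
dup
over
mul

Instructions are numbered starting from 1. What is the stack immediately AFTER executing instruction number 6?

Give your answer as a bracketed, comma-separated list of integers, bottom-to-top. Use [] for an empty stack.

Answer: [16, 6]

Derivation:
Step 1 ('push 9'): [9]
Step 2 ('push -7'): [9, -7]
Step 3 ('sub'): [16]
Step 4 ('dup'): [16, 16]
Step 5 ('push 10'): [16, 16, 10]
Step 6 ('mod'): [16, 6]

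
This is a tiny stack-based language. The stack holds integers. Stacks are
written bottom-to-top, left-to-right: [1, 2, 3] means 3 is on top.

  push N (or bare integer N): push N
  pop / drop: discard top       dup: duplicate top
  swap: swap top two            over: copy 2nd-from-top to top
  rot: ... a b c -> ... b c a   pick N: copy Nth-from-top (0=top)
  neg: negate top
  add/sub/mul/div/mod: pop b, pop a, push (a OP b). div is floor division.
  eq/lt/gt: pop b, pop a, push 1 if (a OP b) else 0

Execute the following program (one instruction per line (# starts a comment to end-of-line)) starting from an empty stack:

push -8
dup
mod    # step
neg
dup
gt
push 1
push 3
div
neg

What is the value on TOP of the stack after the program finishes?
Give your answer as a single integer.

After 'push -8': [-8]
After 'dup': [-8, -8]
After 'mod': [0]
After 'neg': [0]
After 'dup': [0, 0]
After 'gt': [0]
After 'push 1': [0, 1]
After 'push 3': [0, 1, 3]
After 'div': [0, 0]
After 'neg': [0, 0]

Answer: 0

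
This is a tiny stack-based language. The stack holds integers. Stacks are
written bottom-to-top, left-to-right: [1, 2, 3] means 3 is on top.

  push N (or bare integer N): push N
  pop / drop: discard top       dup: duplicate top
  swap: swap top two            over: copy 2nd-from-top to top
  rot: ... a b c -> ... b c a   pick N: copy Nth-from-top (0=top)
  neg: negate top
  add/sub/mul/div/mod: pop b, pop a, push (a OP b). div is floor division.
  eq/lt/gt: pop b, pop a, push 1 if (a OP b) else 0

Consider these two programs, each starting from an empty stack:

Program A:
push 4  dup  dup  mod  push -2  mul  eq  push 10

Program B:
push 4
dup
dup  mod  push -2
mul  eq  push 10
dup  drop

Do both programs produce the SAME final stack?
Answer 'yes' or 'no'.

Program A trace:
  After 'push 4': [4]
  After 'dup': [4, 4]
  After 'dup': [4, 4, 4]
  After 'mod': [4, 0]
  After 'push -2': [4, 0, -2]
  After 'mul': [4, 0]
  After 'eq': [0]
  After 'push 10': [0, 10]
Program A final stack: [0, 10]

Program B trace:
  After 'push 4': [4]
  After 'dup': [4, 4]
  After 'dup': [4, 4, 4]
  After 'mod': [4, 0]
  After 'push -2': [4, 0, -2]
  After 'mul': [4, 0]
  After 'eq': [0]
  After 'push 10': [0, 10]
  After 'dup': [0, 10, 10]
  After 'drop': [0, 10]
Program B final stack: [0, 10]
Same: yes

Answer: yes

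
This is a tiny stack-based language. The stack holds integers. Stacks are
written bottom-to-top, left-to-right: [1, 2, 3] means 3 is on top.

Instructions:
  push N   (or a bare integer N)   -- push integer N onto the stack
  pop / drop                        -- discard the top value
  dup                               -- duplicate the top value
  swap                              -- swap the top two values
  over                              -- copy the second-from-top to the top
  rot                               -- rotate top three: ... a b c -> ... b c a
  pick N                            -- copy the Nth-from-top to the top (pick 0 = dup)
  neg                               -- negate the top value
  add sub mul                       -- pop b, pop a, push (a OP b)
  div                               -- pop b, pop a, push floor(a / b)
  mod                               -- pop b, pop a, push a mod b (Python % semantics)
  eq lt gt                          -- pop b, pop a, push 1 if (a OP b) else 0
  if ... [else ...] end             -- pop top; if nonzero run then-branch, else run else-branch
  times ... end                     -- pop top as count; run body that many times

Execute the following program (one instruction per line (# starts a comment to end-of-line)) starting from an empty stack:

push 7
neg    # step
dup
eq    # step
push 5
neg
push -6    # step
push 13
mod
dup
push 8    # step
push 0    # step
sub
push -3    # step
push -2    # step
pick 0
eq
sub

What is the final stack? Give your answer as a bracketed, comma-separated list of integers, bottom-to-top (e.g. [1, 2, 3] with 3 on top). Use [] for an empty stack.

Answer: [1, -5, 7, 7, 8, -4]

Derivation:
After 'push 7': [7]
After 'neg': [-7]
After 'dup': [-7, -7]
After 'eq': [1]
After 'push 5': [1, 5]
After 'neg': [1, -5]
After 'push -6': [1, -5, -6]
After 'push 13': [1, -5, -6, 13]
After 'mod': [1, -5, 7]
After 'dup': [1, -5, 7, 7]
After 'push 8': [1, -5, 7, 7, 8]
After 'push 0': [1, -5, 7, 7, 8, 0]
After 'sub': [1, -5, 7, 7, 8]
After 'push -3': [1, -5, 7, 7, 8, -3]
After 'push -2': [1, -5, 7, 7, 8, -3, -2]
After 'pick 0': [1, -5, 7, 7, 8, -3, -2, -2]
After 'eq': [1, -5, 7, 7, 8, -3, 1]
After 'sub': [1, -5, 7, 7, 8, -4]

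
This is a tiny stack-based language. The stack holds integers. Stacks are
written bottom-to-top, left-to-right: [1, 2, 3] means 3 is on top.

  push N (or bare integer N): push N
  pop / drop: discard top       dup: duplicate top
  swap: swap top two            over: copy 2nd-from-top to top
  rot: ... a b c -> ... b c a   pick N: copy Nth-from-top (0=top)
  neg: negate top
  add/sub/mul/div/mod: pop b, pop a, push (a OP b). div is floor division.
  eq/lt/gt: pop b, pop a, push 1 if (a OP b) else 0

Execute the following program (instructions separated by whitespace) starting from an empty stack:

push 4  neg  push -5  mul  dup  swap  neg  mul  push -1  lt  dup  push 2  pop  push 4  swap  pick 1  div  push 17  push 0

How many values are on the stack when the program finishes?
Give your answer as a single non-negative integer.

Answer: 5

Derivation:
After 'push 4': stack = [4] (depth 1)
After 'neg': stack = [-4] (depth 1)
After 'push -5': stack = [-4, -5] (depth 2)
After 'mul': stack = [20] (depth 1)
After 'dup': stack = [20, 20] (depth 2)
After 'swap': stack = [20, 20] (depth 2)
After 'neg': stack = [20, -20] (depth 2)
After 'mul': stack = [-400] (depth 1)
After 'push -1': stack = [-400, -1] (depth 2)
After 'lt': stack = [1] (depth 1)
After 'dup': stack = [1, 1] (depth 2)
After 'push 2': stack = [1, 1, 2] (depth 3)
After 'pop': stack = [1, 1] (depth 2)
After 'push 4': stack = [1, 1, 4] (depth 3)
After 'swap': stack = [1, 4, 1] (depth 3)
After 'pick 1': stack = [1, 4, 1, 4] (depth 4)
After 'div': stack = [1, 4, 0] (depth 3)
After 'push 17': stack = [1, 4, 0, 17] (depth 4)
After 'push 0': stack = [1, 4, 0, 17, 0] (depth 5)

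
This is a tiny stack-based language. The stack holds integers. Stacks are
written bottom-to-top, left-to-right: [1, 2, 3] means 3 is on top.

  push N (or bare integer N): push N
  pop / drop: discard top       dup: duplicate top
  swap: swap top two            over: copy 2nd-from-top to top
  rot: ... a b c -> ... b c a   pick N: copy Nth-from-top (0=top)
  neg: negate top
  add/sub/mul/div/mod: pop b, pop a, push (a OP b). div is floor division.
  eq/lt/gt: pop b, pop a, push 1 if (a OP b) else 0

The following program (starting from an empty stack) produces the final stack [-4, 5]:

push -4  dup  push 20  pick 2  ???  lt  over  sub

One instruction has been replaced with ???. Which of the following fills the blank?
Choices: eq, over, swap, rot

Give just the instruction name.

Answer: eq

Derivation:
Stack before ???: [-4, -4, 20, -4]
Stack after ???:  [-4, -4, 0]
Checking each choice:
  eq: MATCH
  over: produces [-4, -4, 20, -19]
  swap: produces [-4, -4, 5]
  rot: produces [-4, 20, -20]


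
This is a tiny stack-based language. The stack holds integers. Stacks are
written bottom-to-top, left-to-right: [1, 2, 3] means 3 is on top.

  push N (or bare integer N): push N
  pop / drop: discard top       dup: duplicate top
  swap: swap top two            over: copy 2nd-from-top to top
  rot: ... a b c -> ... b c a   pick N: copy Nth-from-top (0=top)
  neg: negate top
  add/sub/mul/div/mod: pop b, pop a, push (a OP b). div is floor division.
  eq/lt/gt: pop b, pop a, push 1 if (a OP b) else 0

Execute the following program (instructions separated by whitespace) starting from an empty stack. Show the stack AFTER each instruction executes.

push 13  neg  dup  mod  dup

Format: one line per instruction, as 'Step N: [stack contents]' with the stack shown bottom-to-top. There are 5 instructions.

Step 1: [13]
Step 2: [-13]
Step 3: [-13, -13]
Step 4: [0]
Step 5: [0, 0]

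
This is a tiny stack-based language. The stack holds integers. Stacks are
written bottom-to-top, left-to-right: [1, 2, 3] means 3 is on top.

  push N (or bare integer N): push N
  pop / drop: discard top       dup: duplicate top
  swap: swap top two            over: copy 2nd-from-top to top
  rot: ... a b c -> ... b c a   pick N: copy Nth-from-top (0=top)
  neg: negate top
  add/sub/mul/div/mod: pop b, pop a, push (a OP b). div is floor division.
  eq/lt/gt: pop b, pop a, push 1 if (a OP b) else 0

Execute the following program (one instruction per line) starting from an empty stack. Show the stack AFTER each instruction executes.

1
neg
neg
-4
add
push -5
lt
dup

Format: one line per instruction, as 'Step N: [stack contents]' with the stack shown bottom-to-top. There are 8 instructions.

Step 1: [1]
Step 2: [-1]
Step 3: [1]
Step 4: [1, -4]
Step 5: [-3]
Step 6: [-3, -5]
Step 7: [0]
Step 8: [0, 0]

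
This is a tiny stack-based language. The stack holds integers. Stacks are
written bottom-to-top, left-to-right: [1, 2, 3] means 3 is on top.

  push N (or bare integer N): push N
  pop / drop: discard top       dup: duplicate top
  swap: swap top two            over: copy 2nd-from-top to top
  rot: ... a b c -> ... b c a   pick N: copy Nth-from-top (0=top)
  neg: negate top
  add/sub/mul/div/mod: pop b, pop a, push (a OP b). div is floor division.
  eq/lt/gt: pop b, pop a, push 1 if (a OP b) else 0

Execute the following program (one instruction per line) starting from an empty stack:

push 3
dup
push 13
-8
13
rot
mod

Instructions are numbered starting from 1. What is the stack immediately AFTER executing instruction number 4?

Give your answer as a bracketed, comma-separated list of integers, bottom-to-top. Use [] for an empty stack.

Step 1 ('push 3'): [3]
Step 2 ('dup'): [3, 3]
Step 3 ('push 13'): [3, 3, 13]
Step 4 ('-8'): [3, 3, 13, -8]

Answer: [3, 3, 13, -8]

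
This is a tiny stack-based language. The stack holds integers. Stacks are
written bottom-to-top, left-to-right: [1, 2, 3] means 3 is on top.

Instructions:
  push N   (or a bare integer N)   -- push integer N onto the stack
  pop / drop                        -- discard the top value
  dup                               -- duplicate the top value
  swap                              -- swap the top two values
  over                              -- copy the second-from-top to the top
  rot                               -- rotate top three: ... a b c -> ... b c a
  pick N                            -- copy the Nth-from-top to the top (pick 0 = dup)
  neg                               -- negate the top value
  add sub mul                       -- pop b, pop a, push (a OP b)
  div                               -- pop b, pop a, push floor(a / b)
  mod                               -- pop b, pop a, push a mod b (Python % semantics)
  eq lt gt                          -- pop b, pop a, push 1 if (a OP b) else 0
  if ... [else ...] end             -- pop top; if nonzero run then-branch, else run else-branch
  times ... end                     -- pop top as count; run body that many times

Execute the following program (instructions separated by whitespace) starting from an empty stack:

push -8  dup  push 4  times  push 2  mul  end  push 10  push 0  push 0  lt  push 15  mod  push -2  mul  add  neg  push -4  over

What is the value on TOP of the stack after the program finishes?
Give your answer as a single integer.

Answer: -10

Derivation:
After 'push -8': [-8]
After 'dup': [-8, -8]
After 'push 4': [-8, -8, 4]
After 'times': [-8, -8]
After 'push 2': [-8, -8, 2]
After 'mul': [-8, -16]
After 'push 2': [-8, -16, 2]
After 'mul': [-8, -32]
After 'push 2': [-8, -32, 2]
After 'mul': [-8, -64]
  ...
After 'push 0': [-8, -128, 10, 0, 0]
After 'lt': [-8, -128, 10, 0]
After 'push 15': [-8, -128, 10, 0, 15]
After 'mod': [-8, -128, 10, 0]
After 'push -2': [-8, -128, 10, 0, -2]
After 'mul': [-8, -128, 10, 0]
After 'add': [-8, -128, 10]
After 'neg': [-8, -128, -10]
After 'push -4': [-8, -128, -10, -4]
After 'over': [-8, -128, -10, -4, -10]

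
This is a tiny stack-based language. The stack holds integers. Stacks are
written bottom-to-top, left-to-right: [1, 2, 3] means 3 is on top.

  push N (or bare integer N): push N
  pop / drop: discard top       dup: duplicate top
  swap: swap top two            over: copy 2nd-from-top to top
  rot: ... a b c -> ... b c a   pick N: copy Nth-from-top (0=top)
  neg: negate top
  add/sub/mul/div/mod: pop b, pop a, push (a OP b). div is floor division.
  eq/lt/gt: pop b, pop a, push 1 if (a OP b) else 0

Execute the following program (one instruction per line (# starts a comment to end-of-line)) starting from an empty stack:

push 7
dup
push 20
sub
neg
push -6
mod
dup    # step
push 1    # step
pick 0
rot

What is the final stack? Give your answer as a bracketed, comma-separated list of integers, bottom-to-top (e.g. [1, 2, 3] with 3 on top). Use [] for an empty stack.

After 'push 7': [7]
After 'dup': [7, 7]
After 'push 20': [7, 7, 20]
After 'sub': [7, -13]
After 'neg': [7, 13]
After 'push -6': [7, 13, -6]
After 'mod': [7, -5]
After 'dup': [7, -5, -5]
After 'push 1': [7, -5, -5, 1]
After 'pick 0': [7, -5, -5, 1, 1]
After 'rot': [7, -5, 1, 1, -5]

Answer: [7, -5, 1, 1, -5]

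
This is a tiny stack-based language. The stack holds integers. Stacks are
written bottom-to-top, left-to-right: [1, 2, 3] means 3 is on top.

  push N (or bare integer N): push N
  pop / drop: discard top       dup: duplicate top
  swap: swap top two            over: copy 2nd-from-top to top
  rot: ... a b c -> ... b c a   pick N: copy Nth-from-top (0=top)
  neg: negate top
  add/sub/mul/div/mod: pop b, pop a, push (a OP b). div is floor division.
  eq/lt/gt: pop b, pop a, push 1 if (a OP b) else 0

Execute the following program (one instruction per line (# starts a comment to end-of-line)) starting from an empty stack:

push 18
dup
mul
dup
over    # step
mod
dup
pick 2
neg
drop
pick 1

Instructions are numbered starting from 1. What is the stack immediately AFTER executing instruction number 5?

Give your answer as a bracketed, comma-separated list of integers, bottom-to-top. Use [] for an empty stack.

Answer: [324, 324, 324]

Derivation:
Step 1 ('push 18'): [18]
Step 2 ('dup'): [18, 18]
Step 3 ('mul'): [324]
Step 4 ('dup'): [324, 324]
Step 5 ('over'): [324, 324, 324]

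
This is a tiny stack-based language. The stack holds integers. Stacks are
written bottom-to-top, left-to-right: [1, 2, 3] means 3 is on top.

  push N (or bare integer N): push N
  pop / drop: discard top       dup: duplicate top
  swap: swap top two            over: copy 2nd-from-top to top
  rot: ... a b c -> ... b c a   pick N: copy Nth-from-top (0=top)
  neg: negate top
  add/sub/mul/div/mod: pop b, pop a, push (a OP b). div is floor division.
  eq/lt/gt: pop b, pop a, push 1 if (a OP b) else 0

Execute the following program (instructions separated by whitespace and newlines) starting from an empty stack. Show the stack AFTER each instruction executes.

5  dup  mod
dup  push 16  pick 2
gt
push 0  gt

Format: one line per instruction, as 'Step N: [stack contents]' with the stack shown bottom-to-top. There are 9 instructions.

Step 1: [5]
Step 2: [5, 5]
Step 3: [0]
Step 4: [0, 0]
Step 5: [0, 0, 16]
Step 6: [0, 0, 16, 0]
Step 7: [0, 0, 1]
Step 8: [0, 0, 1, 0]
Step 9: [0, 0, 1]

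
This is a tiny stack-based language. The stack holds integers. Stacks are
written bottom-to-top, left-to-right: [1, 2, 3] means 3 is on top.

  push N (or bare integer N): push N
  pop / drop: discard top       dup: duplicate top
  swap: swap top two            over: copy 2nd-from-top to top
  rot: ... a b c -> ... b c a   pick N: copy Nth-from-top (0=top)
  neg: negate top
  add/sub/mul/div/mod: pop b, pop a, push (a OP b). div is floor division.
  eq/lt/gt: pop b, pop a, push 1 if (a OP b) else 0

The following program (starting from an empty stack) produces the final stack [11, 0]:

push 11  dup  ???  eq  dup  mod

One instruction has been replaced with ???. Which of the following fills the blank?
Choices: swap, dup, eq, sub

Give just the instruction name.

Answer: dup

Derivation:
Stack before ???: [11, 11]
Stack after ???:  [11, 11, 11]
Checking each choice:
  swap: produces [0]
  dup: MATCH
  eq: stack underflow (need 2, have 1)
  sub: stack underflow (need 2, have 1)


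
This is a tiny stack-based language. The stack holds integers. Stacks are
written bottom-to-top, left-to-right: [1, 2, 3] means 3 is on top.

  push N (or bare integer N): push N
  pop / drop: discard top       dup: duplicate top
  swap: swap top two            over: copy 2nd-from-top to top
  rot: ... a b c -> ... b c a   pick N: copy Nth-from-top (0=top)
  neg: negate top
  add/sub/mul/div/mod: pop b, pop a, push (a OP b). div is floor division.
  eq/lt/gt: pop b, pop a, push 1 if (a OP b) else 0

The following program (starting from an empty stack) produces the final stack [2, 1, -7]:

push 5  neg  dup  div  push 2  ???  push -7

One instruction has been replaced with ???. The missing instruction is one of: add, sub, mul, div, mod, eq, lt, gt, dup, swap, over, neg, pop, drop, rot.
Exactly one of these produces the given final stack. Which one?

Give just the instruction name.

Stack before ???: [1, 2]
Stack after ???:  [2, 1]
The instruction that transforms [1, 2] -> [2, 1] is: swap

Answer: swap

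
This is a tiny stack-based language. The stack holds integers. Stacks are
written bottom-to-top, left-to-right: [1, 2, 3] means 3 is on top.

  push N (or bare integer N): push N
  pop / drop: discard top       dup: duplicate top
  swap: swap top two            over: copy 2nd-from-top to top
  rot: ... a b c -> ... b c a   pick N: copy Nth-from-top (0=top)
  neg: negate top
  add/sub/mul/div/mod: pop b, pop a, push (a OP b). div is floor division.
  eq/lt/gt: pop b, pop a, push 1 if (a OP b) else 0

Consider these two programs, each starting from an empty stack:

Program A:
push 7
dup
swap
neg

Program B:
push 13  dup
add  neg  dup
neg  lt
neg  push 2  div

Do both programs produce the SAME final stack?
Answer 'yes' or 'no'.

Answer: no

Derivation:
Program A trace:
  After 'push 7': [7]
  After 'dup': [7, 7]
  After 'swap': [7, 7]
  After 'neg': [7, -7]
Program A final stack: [7, -7]

Program B trace:
  After 'push 13': [13]
  After 'dup': [13, 13]
  After 'add': [26]
  After 'neg': [-26]
  After 'dup': [-26, -26]
  After 'neg': [-26, 26]
  After 'lt': [1]
  After 'neg': [-1]
  After 'push 2': [-1, 2]
  After 'div': [-1]
Program B final stack: [-1]
Same: no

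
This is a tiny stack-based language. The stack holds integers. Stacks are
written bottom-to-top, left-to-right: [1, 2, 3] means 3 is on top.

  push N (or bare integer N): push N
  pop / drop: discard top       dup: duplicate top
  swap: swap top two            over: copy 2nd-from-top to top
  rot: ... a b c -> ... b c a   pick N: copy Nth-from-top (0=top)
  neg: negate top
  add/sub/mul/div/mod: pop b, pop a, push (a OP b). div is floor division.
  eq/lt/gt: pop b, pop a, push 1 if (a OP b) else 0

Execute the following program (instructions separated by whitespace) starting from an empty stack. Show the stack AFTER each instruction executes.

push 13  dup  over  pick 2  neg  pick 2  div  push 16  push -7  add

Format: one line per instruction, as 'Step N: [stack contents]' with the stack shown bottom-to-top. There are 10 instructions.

Step 1: [13]
Step 2: [13, 13]
Step 3: [13, 13, 13]
Step 4: [13, 13, 13, 13]
Step 5: [13, 13, 13, -13]
Step 6: [13, 13, 13, -13, 13]
Step 7: [13, 13, 13, -1]
Step 8: [13, 13, 13, -1, 16]
Step 9: [13, 13, 13, -1, 16, -7]
Step 10: [13, 13, 13, -1, 9]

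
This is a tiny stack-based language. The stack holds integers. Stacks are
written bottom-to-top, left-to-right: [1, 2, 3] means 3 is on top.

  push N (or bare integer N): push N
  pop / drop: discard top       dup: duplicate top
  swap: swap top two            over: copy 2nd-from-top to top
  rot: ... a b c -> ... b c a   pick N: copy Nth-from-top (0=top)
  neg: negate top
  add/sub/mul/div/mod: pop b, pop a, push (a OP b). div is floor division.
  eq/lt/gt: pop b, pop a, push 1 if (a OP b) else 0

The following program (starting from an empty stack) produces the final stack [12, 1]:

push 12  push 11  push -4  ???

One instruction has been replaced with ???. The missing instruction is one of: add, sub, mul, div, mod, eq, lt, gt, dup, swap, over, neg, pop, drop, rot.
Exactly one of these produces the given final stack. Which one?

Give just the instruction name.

Answer: gt

Derivation:
Stack before ???: [12, 11, -4]
Stack after ???:  [12, 1]
The instruction that transforms [12, 11, -4] -> [12, 1] is: gt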